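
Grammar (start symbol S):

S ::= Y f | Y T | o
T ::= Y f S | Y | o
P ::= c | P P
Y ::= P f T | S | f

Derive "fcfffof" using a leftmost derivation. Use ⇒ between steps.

S⇒Yf⇒Sf⇒YTf⇒fTf⇒fYf⇒fPfTf⇒fcfTf⇒fcfYfSf⇒fcfffSf⇒fcfffof

S ⇒ Yf   [S ::= Y f]
Yf ⇒ Sf   [Y ::= S]
Sf ⇒ YTf   [S ::= Y T]
YTf ⇒ fTf   [Y ::= f]
fTf ⇒ fYf   [T ::= Y]
fYf ⇒ fPfTf   [Y ::= P f T]
fPfTf ⇒ fcfTf   [P ::= c]
fcfTf ⇒ fcfYfSf   [T ::= Y f S]
fcfYfSf ⇒ fcfffSf   [Y ::= f]
fcfffSf ⇒ fcfffof   [S ::= o]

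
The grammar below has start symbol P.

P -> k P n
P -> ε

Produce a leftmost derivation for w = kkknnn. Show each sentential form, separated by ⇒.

P ⇒ kPn ⇒ kkPnn ⇒ kkkPnnn ⇒ kkknnn

P ⇒ kPn   [P -> k P n]
kPn ⇒ kkPnn   [P -> k P n]
kkPnn ⇒ kkkPnnn   [P -> k P n]
kkkPnnn ⇒ kkknnn   [P -> ε]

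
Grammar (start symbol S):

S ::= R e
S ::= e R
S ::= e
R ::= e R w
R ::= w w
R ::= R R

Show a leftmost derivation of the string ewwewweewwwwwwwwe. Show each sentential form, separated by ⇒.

S ⇒ Re ⇒ eRwe ⇒ eRRwe ⇒ ewwRwe ⇒ ewweRwwe ⇒ ewweRRwwe ⇒ ewweRRRwwe ⇒ ewwewwRRwwe ⇒ ewwewweRwRwwe ⇒ ewwewweeRwwRwwe ⇒ ewwewweewwwwRwwe ⇒ ewwewweewwwwwwwwe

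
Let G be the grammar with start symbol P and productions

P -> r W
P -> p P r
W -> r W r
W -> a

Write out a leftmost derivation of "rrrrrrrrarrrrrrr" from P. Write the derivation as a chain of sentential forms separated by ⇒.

P ⇒ rW ⇒ rrWr ⇒ rrrWrr ⇒ rrrrWrrr ⇒ rrrrrWrrrr ⇒ rrrrrrWrrrrr ⇒ rrrrrrrWrrrrrr ⇒ rrrrrrrrWrrrrrrr ⇒ rrrrrrrrarrrrrrr

P ⇒ rW   [P -> r W]
rW ⇒ rrWr   [W -> r W r]
rrWr ⇒ rrrWrr   [W -> r W r]
rrrWrr ⇒ rrrrWrrr   [W -> r W r]
rrrrWrrr ⇒ rrrrrWrrrr   [W -> r W r]
rrrrrWrrrr ⇒ rrrrrrWrrrrr   [W -> r W r]
rrrrrrWrrrrr ⇒ rrrrrrrWrrrrrr   [W -> r W r]
rrrrrrrWrrrrrr ⇒ rrrrrrrrWrrrrrrr   [W -> r W r]
rrrrrrrrWrrrrrrr ⇒ rrrrrrrrarrrrrrr   [W -> a]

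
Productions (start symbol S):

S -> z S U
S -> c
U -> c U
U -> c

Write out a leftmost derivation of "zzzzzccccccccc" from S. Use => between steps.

S => zSU   [S -> z S U]
zSU => zzSUU   [S -> z S U]
zzSUU => zzzSUUU   [S -> z S U]
zzzSUUU => zzzzSUUUU   [S -> z S U]
zzzzSUUUU => zzzzzSUUUUU   [S -> z S U]
zzzzzSUUUUU => zzzzzcUUUUU   [S -> c]
zzzzzcUUUUU => zzzzzccUUUUU   [U -> c U]
zzzzzccUUUUU => zzzzzcccUUUUU   [U -> c U]
zzzzzcccUUUUU => zzzzzccccUUUUU   [U -> c U]
zzzzzccccUUUUU => zzzzzcccccUUUU   [U -> c]
zzzzzcccccUUUU => zzzzzccccccUUU   [U -> c]
zzzzzccccccUUU => zzzzzcccccccUU   [U -> c]
zzzzzcccccccUU => zzzzzccccccccU   [U -> c]
zzzzzccccccccU => zzzzzccccccccc   [U -> c]

S=>zSU=>zzSUU=>zzzSUUU=>zzzzSUUUU=>zzzzzSUUUUU=>zzzzzcUUUUU=>zzzzzccUUUUU=>zzzzzcccUUUUU=>zzzzzccccUUUUU=>zzzzzcccccUUUU=>zzzzzccccccUUU=>zzzzzcccccccUU=>zzzzzccccccccU=>zzzzzccccccccc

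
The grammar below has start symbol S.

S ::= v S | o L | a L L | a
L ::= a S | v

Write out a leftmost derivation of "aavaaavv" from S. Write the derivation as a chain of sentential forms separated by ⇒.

S ⇒ aLL ⇒ aaSL ⇒ aavSL ⇒ aavaL ⇒ aavaaS ⇒ aavaaaLL ⇒ aavaaavL ⇒ aavaaavv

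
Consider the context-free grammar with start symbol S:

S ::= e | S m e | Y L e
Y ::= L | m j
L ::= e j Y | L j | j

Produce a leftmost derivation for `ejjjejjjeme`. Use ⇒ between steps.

S ⇒ Sme ⇒ YLeme ⇒ LLeme ⇒ LjLeme ⇒ ejYjLeme ⇒ ejLjLeme ⇒ ejjjLeme ⇒ ejjjLjeme ⇒ ejjjejYjeme ⇒ ejjjejLjeme ⇒ ejjjejjjeme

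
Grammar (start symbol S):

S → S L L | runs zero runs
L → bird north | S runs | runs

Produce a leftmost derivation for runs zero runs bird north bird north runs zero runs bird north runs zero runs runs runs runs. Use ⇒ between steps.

S ⇒ S L L   [S → S L L]
S L L ⇒ S L L L L   [S → S L L]
S L L L L ⇒ runs zero runs L L L L   [S → runs zero runs]
runs zero runs L L L L ⇒ runs zero runs bird north L L L   [L → bird north]
runs zero runs bird north L L L ⇒ runs zero runs bird north bird north L L   [L → bird north]
runs zero runs bird north bird north L L ⇒ runs zero runs bird north bird north S runs L   [L → S runs]
runs zero runs bird north bird north S runs L ⇒ runs zero runs bird north bird north S L L runs L   [S → S L L]
runs zero runs bird north bird north S L L runs L ⇒ runs zero runs bird north bird north runs zero runs L L runs L   [S → runs zero runs]
runs zero runs bird north bird north runs zero runs L L runs L ⇒ runs zero runs bird north bird north runs zero runs bird north L runs L   [L → bird north]
runs zero runs bird north bird north runs zero runs bird north L runs L ⇒ runs zero runs bird north bird north runs zero runs bird north S runs runs L   [L → S runs]
runs zero runs bird north bird north runs zero runs bird north S runs runs L ⇒ runs zero runs bird north bird north runs zero runs bird north runs zero runs runs runs L   [S → runs zero runs]
runs zero runs bird north bird north runs zero runs bird north runs zero runs runs runs L ⇒ runs zero runs bird north bird north runs zero runs bird north runs zero runs runs runs runs   [L → runs]

S ⇒ S L L ⇒ S L L L L ⇒ runs zero runs L L L L ⇒ runs zero runs bird north L L L ⇒ runs zero runs bird north bird north L L ⇒ runs zero runs bird north bird north S runs L ⇒ runs zero runs bird north bird north S L L runs L ⇒ runs zero runs bird north bird north runs zero runs L L runs L ⇒ runs zero runs bird north bird north runs zero runs bird north L runs L ⇒ runs zero runs bird north bird north runs zero runs bird north S runs runs L ⇒ runs zero runs bird north bird north runs zero runs bird north runs zero runs runs runs L ⇒ runs zero runs bird north bird north runs zero runs bird north runs zero runs runs runs runs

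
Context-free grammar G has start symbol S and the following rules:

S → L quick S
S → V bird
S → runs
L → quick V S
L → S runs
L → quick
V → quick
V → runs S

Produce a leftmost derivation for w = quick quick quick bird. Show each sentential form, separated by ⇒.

S ⇒ L quick S ⇒ quick quick S ⇒ quick quick V bird ⇒ quick quick quick bird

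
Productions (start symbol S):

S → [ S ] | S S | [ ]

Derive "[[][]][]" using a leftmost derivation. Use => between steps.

S => SS => [S]S => [SS]S => [[]S]S => [[][]]S => [[][]][]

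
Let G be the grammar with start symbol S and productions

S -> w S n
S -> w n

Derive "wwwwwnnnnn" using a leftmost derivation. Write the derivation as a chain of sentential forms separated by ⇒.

S ⇒ wSn   [S -> w S n]
wSn ⇒ wwSnn   [S -> w S n]
wwSnn ⇒ wwwSnnn   [S -> w S n]
wwwSnnn ⇒ wwwwSnnnn   [S -> w S n]
wwwwSnnnn ⇒ wwwwwnnnnn   [S -> w n]

S⇒wSn⇒wwSnn⇒wwwSnnn⇒wwwwSnnnn⇒wwwwwnnnnn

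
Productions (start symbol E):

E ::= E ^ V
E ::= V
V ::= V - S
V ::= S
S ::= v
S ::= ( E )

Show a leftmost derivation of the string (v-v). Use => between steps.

E => V => S => (E) => (V) => (V-S) => (S-S) => (v-S) => (v-v)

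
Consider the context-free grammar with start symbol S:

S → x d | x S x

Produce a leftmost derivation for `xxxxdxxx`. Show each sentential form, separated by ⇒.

S ⇒ xSx ⇒ xxSxx ⇒ xxxSxxx ⇒ xxxxdxxx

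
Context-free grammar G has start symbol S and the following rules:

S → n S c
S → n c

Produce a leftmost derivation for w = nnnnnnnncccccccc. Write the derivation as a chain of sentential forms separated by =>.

S=>nSc=>nnScc=>nnnSccc=>nnnnScccc=>nnnnnSccccc=>nnnnnnScccccc=>nnnnnnnSccccccc=>nnnnnnnncccccccc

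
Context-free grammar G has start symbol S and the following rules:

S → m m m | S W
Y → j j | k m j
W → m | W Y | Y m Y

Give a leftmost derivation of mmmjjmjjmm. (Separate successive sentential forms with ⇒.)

S ⇒ SW   [S → S W]
SW ⇒ SWW   [S → S W]
SWW ⇒ SWWW   [S → S W]
SWWW ⇒ mmmWWW   [S → m m m]
mmmWWW ⇒ mmmYmYWW   [W → Y m Y]
mmmYmYWW ⇒ mmmjjmYWW   [Y → j j]
mmmjjmYWW ⇒ mmmjjmjjWW   [Y → j j]
mmmjjmjjWW ⇒ mmmjjmjjmW   [W → m]
mmmjjmjjmW ⇒ mmmjjmjjmm   [W → m]

S⇒SW⇒SWW⇒SWWW⇒mmmWWW⇒mmmYmYWW⇒mmmjjmYWW⇒mmmjjmjjWW⇒mmmjjmjjmW⇒mmmjjmjjmm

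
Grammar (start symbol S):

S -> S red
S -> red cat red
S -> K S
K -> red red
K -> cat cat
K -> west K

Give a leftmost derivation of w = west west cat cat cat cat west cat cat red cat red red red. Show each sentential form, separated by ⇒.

S ⇒ S red ⇒ K S red ⇒ west K S red ⇒ west west K S red ⇒ west west cat cat S red ⇒ west west cat cat K S red ⇒ west west cat cat cat cat S red ⇒ west west cat cat cat cat S red red ⇒ west west cat cat cat cat K S red red ⇒ west west cat cat cat cat west K S red red ⇒ west west cat cat cat cat west cat cat S red red ⇒ west west cat cat cat cat west cat cat red cat red red red

S ⇒ S red   [S -> S red]
S red ⇒ K S red   [S -> K S]
K S red ⇒ west K S red   [K -> west K]
west K S red ⇒ west west K S red   [K -> west K]
west west K S red ⇒ west west cat cat S red   [K -> cat cat]
west west cat cat S red ⇒ west west cat cat K S red   [S -> K S]
west west cat cat K S red ⇒ west west cat cat cat cat S red   [K -> cat cat]
west west cat cat cat cat S red ⇒ west west cat cat cat cat S red red   [S -> S red]
west west cat cat cat cat S red red ⇒ west west cat cat cat cat K S red red   [S -> K S]
west west cat cat cat cat K S red red ⇒ west west cat cat cat cat west K S red red   [K -> west K]
west west cat cat cat cat west K S red red ⇒ west west cat cat cat cat west cat cat S red red   [K -> cat cat]
west west cat cat cat cat west cat cat S red red ⇒ west west cat cat cat cat west cat cat red cat red red red   [S -> red cat red]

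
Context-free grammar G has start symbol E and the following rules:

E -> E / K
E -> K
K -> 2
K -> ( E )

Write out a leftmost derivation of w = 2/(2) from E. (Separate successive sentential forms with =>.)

E=>E/K=>K/K=>2/K=>2/(E)=>2/(K)=>2/(2)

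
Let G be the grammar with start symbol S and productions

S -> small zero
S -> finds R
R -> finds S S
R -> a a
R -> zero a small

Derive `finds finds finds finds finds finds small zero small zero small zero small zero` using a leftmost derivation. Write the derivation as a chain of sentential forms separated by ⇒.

S ⇒ finds R   [S -> finds R]
finds R ⇒ finds finds S S   [R -> finds S S]
finds finds S S ⇒ finds finds finds R S   [S -> finds R]
finds finds finds R S ⇒ finds finds finds finds S S S   [R -> finds S S]
finds finds finds finds S S S ⇒ finds finds finds finds finds R S S   [S -> finds R]
finds finds finds finds finds R S S ⇒ finds finds finds finds finds finds S S S S   [R -> finds S S]
finds finds finds finds finds finds S S S S ⇒ finds finds finds finds finds finds small zero S S S   [S -> small zero]
finds finds finds finds finds finds small zero S S S ⇒ finds finds finds finds finds finds small zero small zero S S   [S -> small zero]
finds finds finds finds finds finds small zero small zero S S ⇒ finds finds finds finds finds finds small zero small zero small zero S   [S -> small zero]
finds finds finds finds finds finds small zero small zero small zero S ⇒ finds finds finds finds finds finds small zero small zero small zero small zero   [S -> small zero]

S ⇒ finds R ⇒ finds finds S S ⇒ finds finds finds R S ⇒ finds finds finds finds S S S ⇒ finds finds finds finds finds R S S ⇒ finds finds finds finds finds finds S S S S ⇒ finds finds finds finds finds finds small zero S S S ⇒ finds finds finds finds finds finds small zero small zero S S ⇒ finds finds finds finds finds finds small zero small zero small zero S ⇒ finds finds finds finds finds finds small zero small zero small zero small zero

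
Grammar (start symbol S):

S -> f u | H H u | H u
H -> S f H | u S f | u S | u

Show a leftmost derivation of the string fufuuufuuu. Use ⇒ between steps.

S ⇒ HHu ⇒ SfHHu ⇒ HHufHHu ⇒ SfHHufHHu ⇒ fufHHufHHu ⇒ fufuHufHHu ⇒ fufuuufHHu ⇒ fufuuufuHu ⇒ fufuuufuuu

S ⇒ HHu   [S -> H H u]
HHu ⇒ SfHHu   [H -> S f H]
SfHHu ⇒ HHufHHu   [S -> H H u]
HHufHHu ⇒ SfHHufHHu   [H -> S f H]
SfHHufHHu ⇒ fufHHufHHu   [S -> f u]
fufHHufHHu ⇒ fufuHufHHu   [H -> u]
fufuHufHHu ⇒ fufuuufHHu   [H -> u]
fufuuufHHu ⇒ fufuuufuHu   [H -> u]
fufuuufuHu ⇒ fufuuufuuu   [H -> u]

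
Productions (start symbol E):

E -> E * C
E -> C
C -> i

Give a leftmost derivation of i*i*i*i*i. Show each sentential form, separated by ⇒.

E ⇒ E*C   [E -> E * C]
E*C ⇒ E*C*C   [E -> E * C]
E*C*C ⇒ E*C*C*C   [E -> E * C]
E*C*C*C ⇒ E*C*C*C*C   [E -> E * C]
E*C*C*C*C ⇒ C*C*C*C*C   [E -> C]
C*C*C*C*C ⇒ i*C*C*C*C   [C -> i]
i*C*C*C*C ⇒ i*i*C*C*C   [C -> i]
i*i*C*C*C ⇒ i*i*i*C*C   [C -> i]
i*i*i*C*C ⇒ i*i*i*i*C   [C -> i]
i*i*i*i*C ⇒ i*i*i*i*i   [C -> i]

E⇒E*C⇒E*C*C⇒E*C*C*C⇒E*C*C*C*C⇒C*C*C*C*C⇒i*C*C*C*C⇒i*i*C*C*C⇒i*i*i*C*C⇒i*i*i*i*C⇒i*i*i*i*i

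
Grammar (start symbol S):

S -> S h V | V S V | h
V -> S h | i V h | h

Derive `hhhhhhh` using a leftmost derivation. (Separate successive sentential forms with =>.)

S => ShV   [S -> S h V]
ShV => VSVhV   [S -> V S V]
VSVhV => hSVhV   [V -> h]
hSVhV => hVSVVhV   [S -> V S V]
hVSVVhV => hhSVVhV   [V -> h]
hhSVVhV => hhhVVhV   [S -> h]
hhhVVhV => hhhhVhV   [V -> h]
hhhhVhV => hhhhhhV   [V -> h]
hhhhhhV => hhhhhhh   [V -> h]

S => ShV => VSVhV => hSVhV => hVSVVhV => hhSVVhV => hhhVVhV => hhhhVhV => hhhhhhV => hhhhhhh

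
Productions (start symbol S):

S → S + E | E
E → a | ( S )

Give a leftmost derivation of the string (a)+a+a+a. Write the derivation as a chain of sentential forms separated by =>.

S => S+E => S+E+E => S+E+E+E => E+E+E+E => (S)+E+E+E => (E)+E+E+E => (a)+E+E+E => (a)+a+E+E => (a)+a+a+E => (a)+a+a+a

S => S+E   [S → S + E]
S+E => S+E+E   [S → S + E]
S+E+E => S+E+E+E   [S → S + E]
S+E+E+E => E+E+E+E   [S → E]
E+E+E+E => (S)+E+E+E   [E → ( S )]
(S)+E+E+E => (E)+E+E+E   [S → E]
(E)+E+E+E => (a)+E+E+E   [E → a]
(a)+E+E+E => (a)+a+E+E   [E → a]
(a)+a+E+E => (a)+a+a+E   [E → a]
(a)+a+a+E => (a)+a+a+a   [E → a]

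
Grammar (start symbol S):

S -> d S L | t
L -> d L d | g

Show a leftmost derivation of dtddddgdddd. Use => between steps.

S => dSL => dtL => dtdLd => dtddLdd => dtdddLddd => dtddddLdddd => dtddddgdddd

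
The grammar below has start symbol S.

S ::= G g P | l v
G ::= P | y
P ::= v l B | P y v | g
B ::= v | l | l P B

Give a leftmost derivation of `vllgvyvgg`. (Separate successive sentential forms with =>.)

S => GgP => PgP => PyvgP => vlByvgP => vllPByvgP => vllgByvgP => vllgvyvgP => vllgvyvgg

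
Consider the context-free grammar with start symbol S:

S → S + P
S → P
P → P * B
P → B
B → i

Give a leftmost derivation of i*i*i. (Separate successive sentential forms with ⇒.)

S⇒P⇒P*B⇒P*B*B⇒B*B*B⇒i*B*B⇒i*i*B⇒i*i*i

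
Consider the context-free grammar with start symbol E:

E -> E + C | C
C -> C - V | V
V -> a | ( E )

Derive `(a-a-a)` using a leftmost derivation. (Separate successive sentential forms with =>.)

E => C   [E -> C]
C => V   [C -> V]
V => (E)   [V -> ( E )]
(E) => (C)   [E -> C]
(C) => (C-V)   [C -> C - V]
(C-V) => (C-V-V)   [C -> C - V]
(C-V-V) => (V-V-V)   [C -> V]
(V-V-V) => (a-V-V)   [V -> a]
(a-V-V) => (a-a-V)   [V -> a]
(a-a-V) => (a-a-a)   [V -> a]

E=>C=>V=>(E)=>(C)=>(C-V)=>(C-V-V)=>(V-V-V)=>(a-V-V)=>(a-a-V)=>(a-a-a)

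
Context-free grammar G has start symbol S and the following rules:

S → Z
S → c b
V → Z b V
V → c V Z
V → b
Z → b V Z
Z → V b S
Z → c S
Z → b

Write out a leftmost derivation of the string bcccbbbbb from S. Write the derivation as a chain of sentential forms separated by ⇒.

S ⇒ Z   [S → Z]
Z ⇒ bVZ   [Z → b V Z]
bVZ ⇒ bcVZZ   [V → c V Z]
bcVZZ ⇒ bcZbVZZ   [V → Z b V]
bcZbVZZ ⇒ bccSbVZZ   [Z → c S]
bccSbVZZ ⇒ bcccbbVZZ   [S → c b]
bcccbbVZZ ⇒ bcccbbbZZ   [V → b]
bcccbbbZZ ⇒ bcccbbbbZ   [Z → b]
bcccbbbbZ ⇒ bcccbbbbb   [Z → b]

S ⇒ Z ⇒ bVZ ⇒ bcVZZ ⇒ bcZbVZZ ⇒ bccSbVZZ ⇒ bcccbbVZZ ⇒ bcccbbbZZ ⇒ bcccbbbbZ ⇒ bcccbbbbb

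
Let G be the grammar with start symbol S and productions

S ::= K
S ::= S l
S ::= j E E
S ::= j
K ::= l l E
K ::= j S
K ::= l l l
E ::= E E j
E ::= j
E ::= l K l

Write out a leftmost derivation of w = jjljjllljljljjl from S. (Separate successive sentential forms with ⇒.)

S ⇒ Sl ⇒ jEEl ⇒ jEEjEl ⇒ jjEjEl ⇒ jjlKljEl ⇒ jjljSljEl ⇒ jjljjEEljEl ⇒ jjljjlKlEljEl ⇒ jjljjlllElEljEl ⇒ jjljjllljlEljEl ⇒ jjljjllljljljEl ⇒ jjljjllljljljjl

S ⇒ Sl   [S ::= S l]
Sl ⇒ jEEl   [S ::= j E E]
jEEl ⇒ jEEjEl   [E ::= E E j]
jEEjEl ⇒ jjEjEl   [E ::= j]
jjEjEl ⇒ jjlKljEl   [E ::= l K l]
jjlKljEl ⇒ jjljSljEl   [K ::= j S]
jjljSljEl ⇒ jjljjEEljEl   [S ::= j E E]
jjljjEEljEl ⇒ jjljjlKlEljEl   [E ::= l K l]
jjljjlKlEljEl ⇒ jjljjlllElEljEl   [K ::= l l E]
jjljjlllElEljEl ⇒ jjljjllljlEljEl   [E ::= j]
jjljjllljlEljEl ⇒ jjljjllljljljEl   [E ::= j]
jjljjllljljljEl ⇒ jjljjllljljljjl   [E ::= j]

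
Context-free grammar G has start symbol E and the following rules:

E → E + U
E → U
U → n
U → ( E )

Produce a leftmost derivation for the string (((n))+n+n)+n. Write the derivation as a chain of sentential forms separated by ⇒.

E ⇒ E+U   [E → E + U]
E+U ⇒ U+U   [E → U]
U+U ⇒ (E)+U   [U → ( E )]
(E)+U ⇒ (E+U)+U   [E → E + U]
(E+U)+U ⇒ (E+U+U)+U   [E → E + U]
(E+U+U)+U ⇒ (U+U+U)+U   [E → U]
(U+U+U)+U ⇒ ((E)+U+U)+U   [U → ( E )]
((E)+U+U)+U ⇒ ((U)+U+U)+U   [E → U]
((U)+U+U)+U ⇒ (((E))+U+U)+U   [U → ( E )]
(((E))+U+U)+U ⇒ (((U))+U+U)+U   [E → U]
(((U))+U+U)+U ⇒ (((n))+U+U)+U   [U → n]
(((n))+U+U)+U ⇒ (((n))+n+U)+U   [U → n]
(((n))+n+U)+U ⇒ (((n))+n+n)+U   [U → n]
(((n))+n+n)+U ⇒ (((n))+n+n)+n   [U → n]

E ⇒ E+U ⇒ U+U ⇒ (E)+U ⇒ (E+U)+U ⇒ (E+U+U)+U ⇒ (U+U+U)+U ⇒ ((E)+U+U)+U ⇒ ((U)+U+U)+U ⇒ (((E))+U+U)+U ⇒ (((U))+U+U)+U ⇒ (((n))+U+U)+U ⇒ (((n))+n+U)+U ⇒ (((n))+n+n)+U ⇒ (((n))+n+n)+n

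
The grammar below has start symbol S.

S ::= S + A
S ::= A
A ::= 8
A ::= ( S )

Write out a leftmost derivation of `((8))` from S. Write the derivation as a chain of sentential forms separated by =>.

S => A => (S) => (A) => ((S)) => ((A)) => ((8))

S => A   [S ::= A]
A => (S)   [A ::= ( S )]
(S) => (A)   [S ::= A]
(A) => ((S))   [A ::= ( S )]
((S)) => ((A))   [S ::= A]
((A)) => ((8))   [A ::= 8]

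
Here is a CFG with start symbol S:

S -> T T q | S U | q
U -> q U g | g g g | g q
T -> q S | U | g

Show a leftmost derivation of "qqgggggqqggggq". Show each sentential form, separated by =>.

S => TTq => qSTq => qSUTq => qTTqUTq => qUTqUTq => qqUgTqUTq => qqggggTqUTq => qqggggUqUTq => qqgggggqqUTq => qqgggggqqgggTq => qqgggggqqggggq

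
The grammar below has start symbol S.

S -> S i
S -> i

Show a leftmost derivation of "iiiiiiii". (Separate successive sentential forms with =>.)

S => Si => Sii => Siii => Siiii => Siiiii => Siiiiii => Siiiiiii => iiiiiiii

S => Si   [S -> S i]
Si => Sii   [S -> S i]
Sii => Siii   [S -> S i]
Siii => Siiii   [S -> S i]
Siiii => Siiiii   [S -> S i]
Siiiii => Siiiiii   [S -> S i]
Siiiiii => Siiiiiii   [S -> S i]
Siiiiiii => iiiiiiii   [S -> i]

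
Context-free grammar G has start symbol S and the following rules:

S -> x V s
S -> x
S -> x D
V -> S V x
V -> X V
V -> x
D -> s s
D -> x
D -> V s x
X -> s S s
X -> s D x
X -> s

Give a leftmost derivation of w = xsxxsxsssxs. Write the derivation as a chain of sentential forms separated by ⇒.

S ⇒ xVs   [S -> x V s]
xVs ⇒ xXVs   [V -> X V]
xXVs ⇒ xsDxVs   [X -> s D x]
xsDxVs ⇒ xsxxVs   [D -> x]
xsxxVs ⇒ xsxxXVs   [V -> X V]
xsxxXVs ⇒ xsxxsSsVs   [X -> s S s]
xsxxsSsVs ⇒ xsxxsxDsVs   [S -> x D]
xsxxsxDsVs ⇒ xsxxsxsssVs   [D -> s s]
xsxxsxsssVs ⇒ xsxxsxsssxs   [V -> x]

S ⇒ xVs ⇒ xXVs ⇒ xsDxVs ⇒ xsxxVs ⇒ xsxxXVs ⇒ xsxxsSsVs ⇒ xsxxsxDsVs ⇒ xsxxsxsssVs ⇒ xsxxsxsssxs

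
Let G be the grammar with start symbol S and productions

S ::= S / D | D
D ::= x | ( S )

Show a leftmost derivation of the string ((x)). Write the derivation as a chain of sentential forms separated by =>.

S=>D=>(S)=>(D)=>((S))=>((D))=>((x))

S => D   [S ::= D]
D => (S)   [D ::= ( S )]
(S) => (D)   [S ::= D]
(D) => ((S))   [D ::= ( S )]
((S)) => ((D))   [S ::= D]
((D)) => ((x))   [D ::= x]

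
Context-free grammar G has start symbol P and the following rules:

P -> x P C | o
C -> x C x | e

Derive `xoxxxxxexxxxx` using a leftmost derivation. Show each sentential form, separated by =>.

P => xPC => xoC => xoxCx => xoxxCxx => xoxxxCxxx => xoxxxxCxxxx => xoxxxxxCxxxxx => xoxxxxxexxxxx

P => xPC   [P -> x P C]
xPC => xoC   [P -> o]
xoC => xoxCx   [C -> x C x]
xoxCx => xoxxCxx   [C -> x C x]
xoxxCxx => xoxxxCxxx   [C -> x C x]
xoxxxCxxx => xoxxxxCxxxx   [C -> x C x]
xoxxxxCxxxx => xoxxxxxCxxxxx   [C -> x C x]
xoxxxxxCxxxxx => xoxxxxxexxxxx   [C -> e]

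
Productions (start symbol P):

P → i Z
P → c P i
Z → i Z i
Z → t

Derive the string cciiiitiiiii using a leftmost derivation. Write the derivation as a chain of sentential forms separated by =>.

P => cPi => ccPii => cciZii => cciiZiii => cciiiZiiii => cciiiiZiiiii => cciiiitiiiii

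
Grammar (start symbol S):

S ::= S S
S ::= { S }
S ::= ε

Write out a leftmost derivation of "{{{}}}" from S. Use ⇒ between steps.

S ⇒ {S} ⇒ {SS} ⇒ {SSS} ⇒ {SSSS} ⇒ {SSSSS} ⇒ {SSSSSS} ⇒ {{S}SSSSS} ⇒ {{{S}}SSSSS} ⇒ {{{}}SSSSS} ⇒ {{{}}SSSS} ⇒ {{{}}SSS} ⇒ {{{}}SS} ⇒ {{{}}S} ⇒ {{{}}}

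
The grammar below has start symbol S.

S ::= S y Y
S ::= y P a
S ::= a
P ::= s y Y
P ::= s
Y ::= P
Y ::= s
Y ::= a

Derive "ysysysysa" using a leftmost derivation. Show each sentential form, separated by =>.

S => yPa => ysyYa => ysyPa => ysysyYa => ysysyPa => ysysysyYa => ysysysysa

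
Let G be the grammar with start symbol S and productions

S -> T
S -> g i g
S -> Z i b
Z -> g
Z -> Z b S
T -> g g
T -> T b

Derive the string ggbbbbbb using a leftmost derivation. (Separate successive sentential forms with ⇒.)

S ⇒ T ⇒ Tb ⇒ Tbb ⇒ Tbbb ⇒ Tbbbb ⇒ Tbbbbb ⇒ Tbbbbbb ⇒ ggbbbbbb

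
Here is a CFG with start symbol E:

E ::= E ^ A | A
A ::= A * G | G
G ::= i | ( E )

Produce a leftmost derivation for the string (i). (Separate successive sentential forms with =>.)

E => A => G => (E) => (A) => (G) => (i)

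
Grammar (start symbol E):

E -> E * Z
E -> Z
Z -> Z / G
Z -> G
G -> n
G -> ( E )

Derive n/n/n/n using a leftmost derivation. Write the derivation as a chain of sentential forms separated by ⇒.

E ⇒ Z ⇒ Z/G ⇒ Z/G/G ⇒ Z/G/G/G ⇒ G/G/G/G ⇒ n/G/G/G ⇒ n/n/G/G ⇒ n/n/n/G ⇒ n/n/n/n

E ⇒ Z   [E -> Z]
Z ⇒ Z/G   [Z -> Z / G]
Z/G ⇒ Z/G/G   [Z -> Z / G]
Z/G/G ⇒ Z/G/G/G   [Z -> Z / G]
Z/G/G/G ⇒ G/G/G/G   [Z -> G]
G/G/G/G ⇒ n/G/G/G   [G -> n]
n/G/G/G ⇒ n/n/G/G   [G -> n]
n/n/G/G ⇒ n/n/n/G   [G -> n]
n/n/n/G ⇒ n/n/n/n   [G -> n]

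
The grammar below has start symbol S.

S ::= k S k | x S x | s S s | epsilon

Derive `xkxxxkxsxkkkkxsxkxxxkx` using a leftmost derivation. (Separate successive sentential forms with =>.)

S=>xSx=>xkSkx=>xkxSxkx=>xkxxSxxkx=>xkxxxSxxxkx=>xkxxxkSkxxxkx=>xkxxxkxSxkxxxkx=>xkxxxkxsSsxkxxxkx=>xkxxxkxsxSxsxkxxxkx=>xkxxxkxsxkSkxsxkxxxkx=>xkxxxkxsxkkSkkxsxkxxxkx=>xkxxxkxsxkkkkxsxkxxxkx

S => xSx   [S ::= x S x]
xSx => xkSkx   [S ::= k S k]
xkSkx => xkxSxkx   [S ::= x S x]
xkxSxkx => xkxxSxxkx   [S ::= x S x]
xkxxSxxkx => xkxxxSxxxkx   [S ::= x S x]
xkxxxSxxxkx => xkxxxkSkxxxkx   [S ::= k S k]
xkxxxkSkxxxkx => xkxxxkxSxkxxxkx   [S ::= x S x]
xkxxxkxSxkxxxkx => xkxxxkxsSsxkxxxkx   [S ::= s S s]
xkxxxkxsSsxkxxxkx => xkxxxkxsxSxsxkxxxkx   [S ::= x S x]
xkxxxkxsxSxsxkxxxkx => xkxxxkxsxkSkxsxkxxxkx   [S ::= k S k]
xkxxxkxsxkSkxsxkxxxkx => xkxxxkxsxkkSkkxsxkxxxkx   [S ::= k S k]
xkxxxkxsxkkSkkxsxkxxxkx => xkxxxkxsxkkkkxsxkxxxkx   [S ::= epsilon]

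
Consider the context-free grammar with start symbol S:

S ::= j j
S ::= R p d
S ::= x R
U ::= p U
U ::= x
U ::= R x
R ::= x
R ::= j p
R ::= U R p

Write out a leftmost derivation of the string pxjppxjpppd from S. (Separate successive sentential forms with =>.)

S => Rpd   [S ::= R p d]
Rpd => URppd   [R ::= U R p]
URppd => RxRppd   [U ::= R x]
RxRppd => URpxRppd   [R ::= U R p]
URpxRppd => pURpxRppd   [U ::= p U]
pURpxRppd => pxRpxRppd   [U ::= x]
pxRpxRppd => pxjppxRppd   [R ::= j p]
pxjppxRppd => pxjppxjpppd   [R ::= j p]

S=>Rpd=>URppd=>RxRppd=>URpxRppd=>pURpxRppd=>pxRpxRppd=>pxjppxRppd=>pxjppxjpppd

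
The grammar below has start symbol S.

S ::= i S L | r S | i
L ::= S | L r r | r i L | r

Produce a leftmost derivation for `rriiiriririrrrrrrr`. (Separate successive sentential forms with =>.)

S => rS   [S ::= r S]
rS => rrS   [S ::= r S]
rrS => rriSL   [S ::= i S L]
rriSL => rriiSLL   [S ::= i S L]
rriiSLL => rriiiSLLL   [S ::= i S L]
rriiiSLLL => rriiirSLLL   [S ::= r S]
rriiirSLLL => rriiiriLLL   [S ::= i]
rriiiriLLL => rriiiriLrrLL   [L ::= L r r]
rriiiriLrrLL => rriiiriLrrrrLL   [L ::= L r r]
rriiiriLrrrrLL => rriiiririLrrrrLL   [L ::= r i L]
rriiiririLrrrrLL => rriiiriririLrrrrLL   [L ::= r i L]
rriiiriririLrrrrLL => rriiiriririrrrrrLL   [L ::= r]
rriiiriririrrrrrLL => rriiiriririrrrrrrL   [L ::= r]
rriiiriririrrrrrrL => rriiiriririrrrrrrr   [L ::= r]

S => rS => rrS => rriSL => rriiSLL => rriiiSLLL => rriiirSLLL => rriiiriLLL => rriiiriLrrLL => rriiiriLrrrrLL => rriiiririLrrrrLL => rriiiriririLrrrrLL => rriiiriririrrrrrLL => rriiiriririrrrrrrL => rriiiriririrrrrrrr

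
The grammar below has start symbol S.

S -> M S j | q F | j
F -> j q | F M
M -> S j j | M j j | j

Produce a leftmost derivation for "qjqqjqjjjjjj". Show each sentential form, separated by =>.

S => qF => qFM => qjqM => qjqMjj => qjqMjjjj => qjqSjjjjjj => qjqqFjjjjjj => qjqqjqjjjjjj

S => qF   [S -> q F]
qF => qFM   [F -> F M]
qFM => qjqM   [F -> j q]
qjqM => qjqMjj   [M -> M j j]
qjqMjj => qjqMjjjj   [M -> M j j]
qjqMjjjj => qjqSjjjjjj   [M -> S j j]
qjqSjjjjjj => qjqqFjjjjjj   [S -> q F]
qjqqFjjjjjj => qjqqjqjjjjjj   [F -> j q]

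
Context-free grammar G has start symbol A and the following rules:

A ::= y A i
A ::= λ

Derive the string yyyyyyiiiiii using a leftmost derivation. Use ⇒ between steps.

A ⇒ yAi   [A ::= y A i]
yAi ⇒ yyAii   [A ::= y A i]
yyAii ⇒ yyyAiii   [A ::= y A i]
yyyAiii ⇒ yyyyAiiii   [A ::= y A i]
yyyyAiiii ⇒ yyyyyAiiiii   [A ::= y A i]
yyyyyAiiiii ⇒ yyyyyyAiiiiii   [A ::= y A i]
yyyyyyAiiiiii ⇒ yyyyyyiiiiii   [A ::= λ]

A ⇒ yAi ⇒ yyAii ⇒ yyyAiii ⇒ yyyyAiiii ⇒ yyyyyAiiiii ⇒ yyyyyyAiiiiii ⇒ yyyyyyiiiiii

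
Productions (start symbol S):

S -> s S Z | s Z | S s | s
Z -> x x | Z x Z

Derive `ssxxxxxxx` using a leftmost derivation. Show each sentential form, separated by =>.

S => sSZ => ssZZ => ssxxZ => ssxxZxZ => ssxxxxxZ => ssxxxxxxx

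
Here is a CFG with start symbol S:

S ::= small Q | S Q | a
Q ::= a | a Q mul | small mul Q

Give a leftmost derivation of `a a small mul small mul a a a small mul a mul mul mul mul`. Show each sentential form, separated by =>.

S => S Q => a Q => a a Q mul => a a small mul Q mul => a a small mul small mul Q mul => a a small mul small mul a Q mul mul => a a small mul small mul a a Q mul mul mul => a a small mul small mul a a a Q mul mul mul mul => a a small mul small mul a a a small mul Q mul mul mul mul => a a small mul small mul a a a small mul a mul mul mul mul

S => S Q   [S ::= S Q]
S Q => a Q   [S ::= a]
a Q => a a Q mul   [Q ::= a Q mul]
a a Q mul => a a small mul Q mul   [Q ::= small mul Q]
a a small mul Q mul => a a small mul small mul Q mul   [Q ::= small mul Q]
a a small mul small mul Q mul => a a small mul small mul a Q mul mul   [Q ::= a Q mul]
a a small mul small mul a Q mul mul => a a small mul small mul a a Q mul mul mul   [Q ::= a Q mul]
a a small mul small mul a a Q mul mul mul => a a small mul small mul a a a Q mul mul mul mul   [Q ::= a Q mul]
a a small mul small mul a a a Q mul mul mul mul => a a small mul small mul a a a small mul Q mul mul mul mul   [Q ::= small mul Q]
a a small mul small mul a a a small mul Q mul mul mul mul => a a small mul small mul a a a small mul a mul mul mul mul   [Q ::= a]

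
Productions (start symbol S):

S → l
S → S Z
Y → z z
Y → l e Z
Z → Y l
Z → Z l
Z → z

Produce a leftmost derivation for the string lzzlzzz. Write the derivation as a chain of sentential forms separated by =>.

S=>SZ=>SZZ=>SZZZ=>SZZZZ=>lZZZZ=>lYlZZZ=>lzzlZZZ=>lzzlzZZ=>lzzlzzZ=>lzzlzzz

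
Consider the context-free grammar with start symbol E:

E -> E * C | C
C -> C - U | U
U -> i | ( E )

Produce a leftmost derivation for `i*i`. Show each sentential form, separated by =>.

E=>E*C=>C*C=>U*C=>i*C=>i*U=>i*i

E => E*C   [E -> E * C]
E*C => C*C   [E -> C]
C*C => U*C   [C -> U]
U*C => i*C   [U -> i]
i*C => i*U   [C -> U]
i*U => i*i   [U -> i]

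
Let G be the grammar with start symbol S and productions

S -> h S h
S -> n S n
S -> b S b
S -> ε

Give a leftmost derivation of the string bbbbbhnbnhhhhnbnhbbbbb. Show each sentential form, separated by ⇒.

S ⇒ bSb   [S -> b S b]
bSb ⇒ bbSbb   [S -> b S b]
bbSbb ⇒ bbbSbbb   [S -> b S b]
bbbSbbb ⇒ bbbbSbbbb   [S -> b S b]
bbbbSbbbb ⇒ bbbbbSbbbbb   [S -> b S b]
bbbbbSbbbbb ⇒ bbbbbhShbbbbb   [S -> h S h]
bbbbbhShbbbbb ⇒ bbbbbhnSnhbbbbb   [S -> n S n]
bbbbbhnSnhbbbbb ⇒ bbbbbhnbSbnhbbbbb   [S -> b S b]
bbbbbhnbSbnhbbbbb ⇒ bbbbbhnbnSnbnhbbbbb   [S -> n S n]
bbbbbhnbnSnbnhbbbbb ⇒ bbbbbhnbnhShnbnhbbbbb   [S -> h S h]
bbbbbhnbnhShnbnhbbbbb ⇒ bbbbbhnbnhhShhnbnhbbbbb   [S -> h S h]
bbbbbhnbnhhShhnbnhbbbbb ⇒ bbbbbhnbnhhhhnbnhbbbbb   [S -> ε]

S ⇒ bSb ⇒ bbSbb ⇒ bbbSbbb ⇒ bbbbSbbbb ⇒ bbbbbSbbbbb ⇒ bbbbbhShbbbbb ⇒ bbbbbhnSnhbbbbb ⇒ bbbbbhnbSbnhbbbbb ⇒ bbbbbhnbnSnbnhbbbbb ⇒ bbbbbhnbnhShnbnhbbbbb ⇒ bbbbbhnbnhhShhnbnhbbbbb ⇒ bbbbbhnbnhhhhnbnhbbbbb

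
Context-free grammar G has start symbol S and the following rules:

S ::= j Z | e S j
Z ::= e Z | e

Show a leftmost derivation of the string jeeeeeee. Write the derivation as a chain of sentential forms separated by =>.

S=>jZ=>jeZ=>jeeZ=>jeeeZ=>jeeeeZ=>jeeeeeZ=>jeeeeeeZ=>jeeeeeee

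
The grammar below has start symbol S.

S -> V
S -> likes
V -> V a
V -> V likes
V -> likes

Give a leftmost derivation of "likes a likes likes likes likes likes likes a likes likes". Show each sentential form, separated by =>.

S => V   [S -> V]
V => V likes   [V -> V likes]
V likes => V likes likes   [V -> V likes]
V likes likes => V a likes likes   [V -> V a]
V a likes likes => V likes a likes likes   [V -> V likes]
V likes a likes likes => V likes likes a likes likes   [V -> V likes]
V likes likes a likes likes => V likes likes likes a likes likes   [V -> V likes]
V likes likes likes a likes likes => V likes likes likes likes a likes likes   [V -> V likes]
V likes likes likes likes a likes likes => V likes likes likes likes likes a likes likes   [V -> V likes]
V likes likes likes likes likes a likes likes => V likes likes likes likes likes likes a likes likes   [V -> V likes]
V likes likes likes likes likes likes a likes likes => V a likes likes likes likes likes likes a likes likes   [V -> V a]
V a likes likes likes likes likes likes a likes likes => likes a likes likes likes likes likes likes a likes likes   [V -> likes]

S => V => V likes => V likes likes => V a likes likes => V likes a likes likes => V likes likes a likes likes => V likes likes likes a likes likes => V likes likes likes likes a likes likes => V likes likes likes likes likes a likes likes => V likes likes likes likes likes likes a likes likes => V a likes likes likes likes likes likes a likes likes => likes a likes likes likes likes likes likes a likes likes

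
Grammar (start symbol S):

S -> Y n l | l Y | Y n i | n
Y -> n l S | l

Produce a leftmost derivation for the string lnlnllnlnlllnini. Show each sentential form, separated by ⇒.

S ⇒ lY   [S -> l Y]
lY ⇒ lnlS   [Y -> n l S]
lnlS ⇒ lnlYni   [S -> Y n i]
lnlYni ⇒ lnlnlSni   [Y -> n l S]
lnlnlSni ⇒ lnlnllYni   [S -> l Y]
lnlnllYni ⇒ lnlnllnlSni   [Y -> n l S]
lnlnllnlSni ⇒ lnlnllnlYnini   [S -> Y n i]
lnlnllnlYnini ⇒ lnlnllnlnlSnini   [Y -> n l S]
lnlnllnlnlSnini ⇒ lnlnllnlnllYnini   [S -> l Y]
lnlnllnlnllYnini ⇒ lnlnllnlnlllnini   [Y -> l]

S ⇒ lY ⇒ lnlS ⇒ lnlYni ⇒ lnlnlSni ⇒ lnlnllYni ⇒ lnlnllnlSni ⇒ lnlnllnlYnini ⇒ lnlnllnlnlSnini ⇒ lnlnllnlnllYnini ⇒ lnlnllnlnlllnini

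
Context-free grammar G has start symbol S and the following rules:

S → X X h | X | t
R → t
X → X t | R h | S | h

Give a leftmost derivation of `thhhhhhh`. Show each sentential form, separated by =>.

S => XXh => SXh => XXhXh => SXhXh => XXhXhXh => RhXhXhXh => thXhXhXh => thhhXhXh => thhhhhXh => thhhhhhh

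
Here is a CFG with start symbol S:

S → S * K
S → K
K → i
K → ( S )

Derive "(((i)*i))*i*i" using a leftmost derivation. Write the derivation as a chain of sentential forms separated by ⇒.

S ⇒ S*K   [S → S * K]
S*K ⇒ S*K*K   [S → S * K]
S*K*K ⇒ K*K*K   [S → K]
K*K*K ⇒ (S)*K*K   [K → ( S )]
(S)*K*K ⇒ (K)*K*K   [S → K]
(K)*K*K ⇒ ((S))*K*K   [K → ( S )]
((S))*K*K ⇒ ((S*K))*K*K   [S → S * K]
((S*K))*K*K ⇒ ((K*K))*K*K   [S → K]
((K*K))*K*K ⇒ (((S)*K))*K*K   [K → ( S )]
(((S)*K))*K*K ⇒ (((K)*K))*K*K   [S → K]
(((K)*K))*K*K ⇒ (((i)*K))*K*K   [K → i]
(((i)*K))*K*K ⇒ (((i)*i))*K*K   [K → i]
(((i)*i))*K*K ⇒ (((i)*i))*i*K   [K → i]
(((i)*i))*i*K ⇒ (((i)*i))*i*i   [K → i]

S ⇒ S*K ⇒ S*K*K ⇒ K*K*K ⇒ (S)*K*K ⇒ (K)*K*K ⇒ ((S))*K*K ⇒ ((S*K))*K*K ⇒ ((K*K))*K*K ⇒ (((S)*K))*K*K ⇒ (((K)*K))*K*K ⇒ (((i)*K))*K*K ⇒ (((i)*i))*K*K ⇒ (((i)*i))*i*K ⇒ (((i)*i))*i*i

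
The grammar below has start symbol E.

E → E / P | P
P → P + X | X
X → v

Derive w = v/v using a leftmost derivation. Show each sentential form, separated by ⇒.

E ⇒ E/P   [E → E / P]
E/P ⇒ P/P   [E → P]
P/P ⇒ X/P   [P → X]
X/P ⇒ v/P   [X → v]
v/P ⇒ v/X   [P → X]
v/X ⇒ v/v   [X → v]

E ⇒ E/P ⇒ P/P ⇒ X/P ⇒ v/P ⇒ v/X ⇒ v/v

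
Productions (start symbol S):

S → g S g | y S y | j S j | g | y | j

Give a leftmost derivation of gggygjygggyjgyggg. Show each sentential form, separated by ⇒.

S⇒gSg⇒ggSgg⇒gggSggg⇒gggySyggg⇒gggygSgyggg⇒gggygjSjgyggg⇒gggygjySyjgyggg⇒gggygjygSgyjgyggg⇒gggygjygggyjgyggg

S ⇒ gSg   [S → g S g]
gSg ⇒ ggSgg   [S → g S g]
ggSgg ⇒ gggSggg   [S → g S g]
gggSggg ⇒ gggySyggg   [S → y S y]
gggySyggg ⇒ gggygSgyggg   [S → g S g]
gggygSgyggg ⇒ gggygjSjgyggg   [S → j S j]
gggygjSjgyggg ⇒ gggygjySyjgyggg   [S → y S y]
gggygjySyjgyggg ⇒ gggygjygSgyjgyggg   [S → g S g]
gggygjygSgyjgyggg ⇒ gggygjygggyjgyggg   [S → g]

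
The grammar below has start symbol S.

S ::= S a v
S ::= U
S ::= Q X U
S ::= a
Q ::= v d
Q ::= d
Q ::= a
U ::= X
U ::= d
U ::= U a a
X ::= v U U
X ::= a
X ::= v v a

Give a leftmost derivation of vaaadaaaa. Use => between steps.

S => U => Uaa => Uaaaa => Xaaaa => vUUaaaa => vUaaUaaaa => vXaaUaaaa => vaaaUaaaa => vaaadaaaa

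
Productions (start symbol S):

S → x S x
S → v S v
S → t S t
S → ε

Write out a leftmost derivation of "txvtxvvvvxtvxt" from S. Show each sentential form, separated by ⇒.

S ⇒ tSt   [S → t S t]
tSt ⇒ txSxt   [S → x S x]
txSxt ⇒ txvSvxt   [S → v S v]
txvSvxt ⇒ txvtStvxt   [S → t S t]
txvtStvxt ⇒ txvtxSxtvxt   [S → x S x]
txvtxSxtvxt ⇒ txvtxvSvxtvxt   [S → v S v]
txvtxvSvxtvxt ⇒ txvtxvvSvvxtvxt   [S → v S v]
txvtxvvSvvxtvxt ⇒ txvtxvvvvxtvxt   [S → ε]

S⇒tSt⇒txSxt⇒txvSvxt⇒txvtStvxt⇒txvtxSxtvxt⇒txvtxvSvxtvxt⇒txvtxvvSvvxtvxt⇒txvtxvvvvxtvxt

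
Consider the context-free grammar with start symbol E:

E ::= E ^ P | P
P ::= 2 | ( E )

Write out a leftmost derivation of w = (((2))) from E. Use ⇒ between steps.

E ⇒ P   [E ::= P]
P ⇒ (E)   [P ::= ( E )]
(E) ⇒ (P)   [E ::= P]
(P) ⇒ ((E))   [P ::= ( E )]
((E)) ⇒ ((P))   [E ::= P]
((P)) ⇒ (((E)))   [P ::= ( E )]
(((E))) ⇒ (((P)))   [E ::= P]
(((P))) ⇒ (((2)))   [P ::= 2]

E ⇒ P ⇒ (E) ⇒ (P) ⇒ ((E)) ⇒ ((P)) ⇒ (((E))) ⇒ (((P))) ⇒ (((2)))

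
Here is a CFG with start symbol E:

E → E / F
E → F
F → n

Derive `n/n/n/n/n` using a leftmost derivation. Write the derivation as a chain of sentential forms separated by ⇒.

E⇒E/F⇒E/F/F⇒E/F/F/F⇒E/F/F/F/F⇒F/F/F/F/F⇒n/F/F/F/F⇒n/n/F/F/F⇒n/n/n/F/F⇒n/n/n/n/F⇒n/n/n/n/n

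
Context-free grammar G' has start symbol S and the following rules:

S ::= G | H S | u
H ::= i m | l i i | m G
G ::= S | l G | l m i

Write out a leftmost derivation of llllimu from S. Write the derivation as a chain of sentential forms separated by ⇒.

S ⇒ G   [S ::= G]
G ⇒ lG   [G ::= l G]
lG ⇒ llG   [G ::= l G]
llG ⇒ lllG   [G ::= l G]
lllG ⇒ llllG   [G ::= l G]
llllG ⇒ llllS   [G ::= S]
llllS ⇒ llllHS   [S ::= H S]
llllHS ⇒ llllimS   [H ::= i m]
llllimS ⇒ llllimu   [S ::= u]

S ⇒ G ⇒ lG ⇒ llG ⇒ lllG ⇒ llllG ⇒ llllS ⇒ llllHS ⇒ llllimS ⇒ llllimu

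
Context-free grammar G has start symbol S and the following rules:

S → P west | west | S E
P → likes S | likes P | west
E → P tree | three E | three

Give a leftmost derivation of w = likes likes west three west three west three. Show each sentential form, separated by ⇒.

S ⇒ S E ⇒ P west E ⇒ likes S west E ⇒ likes S E west E ⇒ likes P west E west E ⇒ likes likes S west E west E ⇒ likes likes S E west E west E ⇒ likes likes west E west E west E ⇒ likes likes west three west E west E ⇒ likes likes west three west three west E ⇒ likes likes west three west three west three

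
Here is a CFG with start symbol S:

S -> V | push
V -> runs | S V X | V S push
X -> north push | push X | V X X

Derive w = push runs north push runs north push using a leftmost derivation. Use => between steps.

S => V => S V X => V V X => S V X V X => push V X V X => push runs X V X => push runs north push V X => push runs north push runs X => push runs north push runs north push

S => V   [S -> V]
V => S V X   [V -> S V X]
S V X => V V X   [S -> V]
V V X => S V X V X   [V -> S V X]
S V X V X => push V X V X   [S -> push]
push V X V X => push runs X V X   [V -> runs]
push runs X V X => push runs north push V X   [X -> north push]
push runs north push V X => push runs north push runs X   [V -> runs]
push runs north push runs X => push runs north push runs north push   [X -> north push]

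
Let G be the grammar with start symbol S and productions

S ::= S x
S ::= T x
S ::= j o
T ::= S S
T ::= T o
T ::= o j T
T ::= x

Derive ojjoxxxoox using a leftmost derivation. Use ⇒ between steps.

S ⇒ Tx ⇒ ojTx ⇒ ojTox ⇒ ojToox ⇒ ojSSoox ⇒ ojjoSoox ⇒ ojjoSxoox ⇒ ojjoTxxoox ⇒ ojjoxxxoox

S ⇒ Tx   [S ::= T x]
Tx ⇒ ojTx   [T ::= o j T]
ojTx ⇒ ojTox   [T ::= T o]
ojTox ⇒ ojToox   [T ::= T o]
ojToox ⇒ ojSSoox   [T ::= S S]
ojSSoox ⇒ ojjoSoox   [S ::= j o]
ojjoSoox ⇒ ojjoSxoox   [S ::= S x]
ojjoSxoox ⇒ ojjoTxxoox   [S ::= T x]
ojjoTxxoox ⇒ ojjoxxxoox   [T ::= x]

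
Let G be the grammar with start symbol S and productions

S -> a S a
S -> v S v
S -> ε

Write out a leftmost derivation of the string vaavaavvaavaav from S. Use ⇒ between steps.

S ⇒ vSv ⇒ vaSav ⇒ vaaSaav ⇒ vaavSvaav ⇒ vaavaSavaav ⇒ vaavaaSaavaav ⇒ vaavaavSvaavaav ⇒ vaavaavvaavaav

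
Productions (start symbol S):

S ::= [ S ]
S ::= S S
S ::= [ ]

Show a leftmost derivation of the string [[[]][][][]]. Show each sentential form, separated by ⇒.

S⇒[S]⇒[SS]⇒[SSS]⇒[SSSS]⇒[[S]SSS]⇒[[[]]SSS]⇒[[[]][]SS]⇒[[[]][][]S]⇒[[[]][][][]]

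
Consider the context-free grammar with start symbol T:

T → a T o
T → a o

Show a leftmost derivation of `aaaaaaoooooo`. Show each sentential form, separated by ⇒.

T⇒aTo⇒aaToo⇒aaaTooo⇒aaaaToooo⇒aaaaaTooooo⇒aaaaaaoooooo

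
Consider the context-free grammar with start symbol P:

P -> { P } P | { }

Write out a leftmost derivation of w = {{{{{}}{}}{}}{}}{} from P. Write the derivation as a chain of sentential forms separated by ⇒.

P ⇒ {P}P   [P -> { P } P]
{P}P ⇒ {{P}P}P   [P -> { P } P]
{{P}P}P ⇒ {{{P}P}P}P   [P -> { P } P]
{{{P}P}P}P ⇒ {{{{P}P}P}P}P   [P -> { P } P]
{{{{P}P}P}P}P ⇒ {{{{{}}P}P}P}P   [P -> { }]
{{{{{}}P}P}P}P ⇒ {{{{{}}{}}P}P}P   [P -> { }]
{{{{{}}{}}P}P}P ⇒ {{{{{}}{}}{}}P}P   [P -> { }]
{{{{{}}{}}{}}P}P ⇒ {{{{{}}{}}{}}{}}P   [P -> { }]
{{{{{}}{}}{}}{}}P ⇒ {{{{{}}{}}{}}{}}{}   [P -> { }]

P ⇒ {P}P ⇒ {{P}P}P ⇒ {{{P}P}P}P ⇒ {{{{P}P}P}P}P ⇒ {{{{{}}P}P}P}P ⇒ {{{{{}}{}}P}P}P ⇒ {{{{{}}{}}{}}P}P ⇒ {{{{{}}{}}{}}{}}P ⇒ {{{{{}}{}}{}}{}}{}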